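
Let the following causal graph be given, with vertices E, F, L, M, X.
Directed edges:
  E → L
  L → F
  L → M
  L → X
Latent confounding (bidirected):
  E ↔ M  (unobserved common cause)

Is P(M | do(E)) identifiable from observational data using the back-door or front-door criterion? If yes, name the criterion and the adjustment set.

P(M|do(E)): frontdoor, adjust for {L}.

desc(E)\{E}={F,L,M,X}; candidates ⊆ {—}.
E↔M: latent back-door arc(s) into E.
size 0: {}; under {} E still reaches {M} ∋ M.
E↔M cannot be blocked by any observed set — no back-door set.
{L}: (i) intercepts every directed E→M path; (ii) no back-door E→{L}; (iii) {E} blocks every back-door {L}→M. Front-door holds.
P(M|do(E)) = Σ_{L} P(L|E) Σ_{E'} P(M|L,E')P(E').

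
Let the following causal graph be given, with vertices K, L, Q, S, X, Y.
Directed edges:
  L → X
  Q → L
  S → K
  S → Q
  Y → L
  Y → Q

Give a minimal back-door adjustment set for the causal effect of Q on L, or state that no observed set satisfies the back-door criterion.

Q→L: minimal back-door set {Y}.

desc(Q)\{Q}={L,X}; candidates ⊆ {K,S,Y}.
size 0: {}; under {} Q still reaches {K,L,S,X,Y} ∋ L.
{Y}: Q⊥L given {Y} in G with Q→· removed — back-door holds.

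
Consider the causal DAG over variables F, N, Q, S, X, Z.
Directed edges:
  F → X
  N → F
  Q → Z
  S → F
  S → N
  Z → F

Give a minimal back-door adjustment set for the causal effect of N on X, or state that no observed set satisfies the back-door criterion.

N→X: minimal back-door set {S}.

desc(N)\{N}={F,X}; candidates ⊆ {Q,S,Z}.
size 0: {}; under {} N still reaches {F,S,X} ∋ X.
{S}: N⊥X given {S} in G with N→· removed — back-door holds.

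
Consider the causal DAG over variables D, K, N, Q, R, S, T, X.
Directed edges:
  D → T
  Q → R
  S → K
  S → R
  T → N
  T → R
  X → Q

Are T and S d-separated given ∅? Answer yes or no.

Yes — T ⊥ S | ∅.

Bayes-Ball from T | ∅ reaches {D,N,R}.
S ∉ reach(T|∅) ⇒ T ⊥ S | ∅.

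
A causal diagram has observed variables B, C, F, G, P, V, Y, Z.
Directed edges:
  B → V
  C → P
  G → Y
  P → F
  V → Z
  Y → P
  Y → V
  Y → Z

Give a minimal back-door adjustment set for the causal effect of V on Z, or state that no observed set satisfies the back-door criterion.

desc(V)\{V}={Z}; candidates ⊆ {B,C,F,G,P,Y}.
size 0: {}; under {} V still reaches {B,F,G,P,Y,Z} ∋ Z.
{Y}: V⊥Z given {Y} in G with V→· removed — back-door holds.

V→Z: minimal back-door set {Y}.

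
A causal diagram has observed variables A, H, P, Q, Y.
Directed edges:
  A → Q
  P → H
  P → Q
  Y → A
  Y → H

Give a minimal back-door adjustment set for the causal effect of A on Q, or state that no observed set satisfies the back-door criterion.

desc(A)\{A}={Q}; candidates ⊆ {H,P,Y}.
∅: A⊥Q given ∅ in G with A→· removed — back-door holds.

A→Q: minimal back-door set ∅.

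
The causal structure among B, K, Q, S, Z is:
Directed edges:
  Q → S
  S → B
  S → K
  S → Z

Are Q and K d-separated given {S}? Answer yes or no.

Bayes-Ball from Q | {S} reaches ∅.
K ∉ reach(Q|{S}) ⇒ Q ⊥ K | {S}.

Yes — Q ⊥ K | {S}.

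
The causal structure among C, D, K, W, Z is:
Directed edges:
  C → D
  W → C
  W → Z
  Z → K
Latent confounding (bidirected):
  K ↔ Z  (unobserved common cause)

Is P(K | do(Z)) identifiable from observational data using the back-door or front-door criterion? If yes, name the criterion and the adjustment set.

desc(Z)\{Z}={K}; candidates ⊆ {C,D,W}.
Z↔K: latent back-door arc(s) into Z.
size 0: {}; under {} Z still reaches {C,D,K,W} ∋ K.
size 1: {C}, {D}, {W}; under {C} Z still reaches {K,W} ∋ K.
size 2: {C,D}, {C,W}, {D,W}; under {C,D} Z still reaches {K,W} ∋ K.
Z↔K cannot be blocked by any observed set — no back-door set.
No mediator lies on a directed Z→…→K path.
Neither criterion identifies P(K|do(Z)) in this graph.

P(K|do(Z)): not identifiable (no BD/FD set).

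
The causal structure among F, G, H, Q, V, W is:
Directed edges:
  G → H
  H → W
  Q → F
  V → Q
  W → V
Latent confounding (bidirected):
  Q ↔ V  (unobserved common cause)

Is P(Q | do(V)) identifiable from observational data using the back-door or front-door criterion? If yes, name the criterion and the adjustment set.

desc(V)\{V}={F,Q}; candidates ⊆ {G,H,W}.
V↔Q: latent back-door arc(s) into V.
size 0: {}; under {} V still reaches {F,G,H,Q,W} ∋ Q.
size 1: {G}, {H}, {W}; under {G} V still reaches {F,H,Q,W} ∋ Q.
size 2: {G,H}, {G,W}, {H,W}; under {G,H} V still reaches {F,Q,W} ∋ Q.
V↔Q cannot be blocked by any observed set — no back-door set.
No mediator lies on a directed V→…→Q path.
Neither criterion identifies P(Q|do(V)) in this graph.

P(Q|do(V)): not identifiable (no BD/FD set).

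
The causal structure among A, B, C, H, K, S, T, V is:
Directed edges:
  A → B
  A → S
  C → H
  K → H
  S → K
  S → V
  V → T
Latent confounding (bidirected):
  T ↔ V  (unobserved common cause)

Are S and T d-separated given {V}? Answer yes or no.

Bayes-Ball from S | {V} reaches {A,B,H,K,T}.
T ∈ reach(S|{V}) ⇒ S ⊥̸ T | {V}.

No — S and T are d-connected given {V}.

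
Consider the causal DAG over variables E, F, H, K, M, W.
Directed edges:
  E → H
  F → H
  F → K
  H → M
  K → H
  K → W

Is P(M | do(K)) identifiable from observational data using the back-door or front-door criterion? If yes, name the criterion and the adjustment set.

desc(K)\{K}={H,M,W}; candidates ⊆ {E,F}.
size 0: {}; under {} K still reaches {F,H,M} ∋ M.
{F}: K⊥M given {F} in G with K→· removed — back-door holds.
P(M|do(K)) = Σ_{F} P(M|K,F)·P(F).

P(M|do(K)): backdoor, adjust for {F}.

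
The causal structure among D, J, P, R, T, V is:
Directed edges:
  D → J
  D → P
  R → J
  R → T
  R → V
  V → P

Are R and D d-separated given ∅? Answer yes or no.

Yes — R ⊥ D | ∅.

Bayes-Ball from R | ∅ reaches {J,P,T,V}.
D ∉ reach(R|∅) ⇒ R ⊥ D | ∅.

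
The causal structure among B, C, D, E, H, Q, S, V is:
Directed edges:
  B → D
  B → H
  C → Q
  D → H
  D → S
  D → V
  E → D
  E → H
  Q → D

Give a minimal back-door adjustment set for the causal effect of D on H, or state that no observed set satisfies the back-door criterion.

desc(D)\{D}={H,S,V}; candidates ⊆ {B,C,E,Q}.
size 0: {}; under {} D still reaches {B,C,E,H,Q} ∋ H.
size 1: {B}, {C}, {E} …(+1); under {B} D still reaches {C,E,H,Q} ∋ H.
{B,E}: D⊥H given {B,E} in G with D→· removed — back-door holds.

D→H: minimal back-door set {B, E}.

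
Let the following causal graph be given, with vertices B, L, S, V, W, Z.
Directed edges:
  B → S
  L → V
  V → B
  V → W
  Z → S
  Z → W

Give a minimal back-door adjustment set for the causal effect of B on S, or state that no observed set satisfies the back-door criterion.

desc(B)\{B}={S}; candidates ⊆ {L,V,W,Z}.
∅: B⊥S given ∅ in G with B→· removed — back-door holds.

B→S: minimal back-door set ∅.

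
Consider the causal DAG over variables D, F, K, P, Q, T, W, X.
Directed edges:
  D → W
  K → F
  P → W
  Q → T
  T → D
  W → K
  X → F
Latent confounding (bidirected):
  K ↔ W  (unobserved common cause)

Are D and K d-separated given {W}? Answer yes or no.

No — D and K are d-connected given {W}.

Bayes-Ball from D | {W} reaches {F,K,P,Q,T}.
K ∈ reach(D|{W}) ⇒ D ⊥̸ K | {W}.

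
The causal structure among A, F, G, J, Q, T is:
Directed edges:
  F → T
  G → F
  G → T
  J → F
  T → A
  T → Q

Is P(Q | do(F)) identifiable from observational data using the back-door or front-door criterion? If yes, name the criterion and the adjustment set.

P(Q|do(F)): backdoor, adjust for {G}.

desc(F)\{F}={A,Q,T}; candidates ⊆ {G,J}.
size 0: {}; under {} F still reaches {A,G,J,Q,T} ∋ Q.
{G}: F⊥Q given {G} in G with F→· removed — back-door holds.
P(Q|do(F)) = Σ_{G} P(Q|F,G)·P(G).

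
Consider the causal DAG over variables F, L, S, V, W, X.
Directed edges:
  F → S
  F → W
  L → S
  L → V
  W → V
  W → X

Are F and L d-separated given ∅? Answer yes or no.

Yes — F ⊥ L | ∅.

Bayes-Ball from F | ∅ reaches {S,V,W,X}.
L ∉ reach(F|∅) ⇒ F ⊥ L | ∅.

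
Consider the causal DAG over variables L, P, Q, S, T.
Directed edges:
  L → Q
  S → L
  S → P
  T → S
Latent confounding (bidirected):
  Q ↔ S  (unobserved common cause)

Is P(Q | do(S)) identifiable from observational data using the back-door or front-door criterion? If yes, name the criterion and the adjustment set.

desc(S)\{S}={L,P,Q}; candidates ⊆ {T}.
S↔Q: latent back-door arc(s) into S.
size 0: {}; under {} S still reaches {Q,T} ∋ Q.
size 1: {T}; under {T} S still reaches {Q} ∋ Q.
S↔Q cannot be blocked by any observed set — no back-door set.
{L}: (i) intercepts every directed S→Q path; (ii) no back-door S→{L}; (iii) {S} blocks every back-door {L}→Q. Front-door holds.
P(Q|do(S)) = Σ_{L} P(L|S) Σ_{S'} P(Q|L,S')P(S').

P(Q|do(S)): frontdoor, adjust for {L}.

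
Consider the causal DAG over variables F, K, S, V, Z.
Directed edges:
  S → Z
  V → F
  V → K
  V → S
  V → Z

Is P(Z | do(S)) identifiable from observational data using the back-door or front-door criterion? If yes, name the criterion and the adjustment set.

P(Z|do(S)): backdoor, adjust for {V}.

desc(S)\{S}={Z}; candidates ⊆ {F,K,V}.
size 0: {}; under {} S still reaches {F,K,V,Z} ∋ Z.
{V}: S⊥Z given {V} in G with S→· removed — back-door holds.
P(Z|do(S)) = Σ_{V} P(Z|S,V)·P(V).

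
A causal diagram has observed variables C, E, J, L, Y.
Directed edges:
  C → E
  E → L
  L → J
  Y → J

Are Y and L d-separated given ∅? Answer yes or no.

Bayes-Ball from Y | ∅ reaches {J}.
L ∉ reach(Y|∅) ⇒ Y ⊥ L | ∅.

Yes — Y ⊥ L | ∅.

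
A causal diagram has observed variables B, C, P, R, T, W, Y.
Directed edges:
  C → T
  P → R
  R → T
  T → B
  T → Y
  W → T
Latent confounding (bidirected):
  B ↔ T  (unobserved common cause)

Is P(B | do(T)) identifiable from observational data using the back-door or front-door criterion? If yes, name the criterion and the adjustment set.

P(B|do(T)): not identifiable (no BD/FD set).

desc(T)\{T}={B,Y}; candidates ⊆ {C,P,R,W}.
T↔B: latent back-door arc(s) into T.
size 0: {}; under {} T still reaches {B,C,P,R,W} ∋ B.
size 1: {C}, {P}, {R} …(+1); under {C} T still reaches {B,P,R,W} ∋ B.
size 2: {C,P}, {C,R}, {C,W} …(+3); under {C,P} T still reaches {B,R,W} ∋ B.
T↔B cannot be blocked by any observed set — no back-door set.
No mediator lies on a directed T→…→B path.
Neither criterion identifies P(B|do(T)) in this graph.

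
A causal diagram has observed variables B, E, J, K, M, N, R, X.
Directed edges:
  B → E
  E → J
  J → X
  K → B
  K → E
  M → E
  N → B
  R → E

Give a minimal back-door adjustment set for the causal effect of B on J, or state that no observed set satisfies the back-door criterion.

desc(B)\{B}={E,J,X}; candidates ⊆ {K,M,N,R}.
size 0: {}; under {} B still reaches {E,J,K,N,X} ∋ J.
{K}: B⊥J given {K} in G with B→· removed — back-door holds.

B→J: minimal back-door set {K}.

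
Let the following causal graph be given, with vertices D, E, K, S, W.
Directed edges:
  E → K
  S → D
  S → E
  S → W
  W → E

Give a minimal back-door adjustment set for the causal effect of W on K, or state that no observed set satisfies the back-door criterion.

desc(W)\{W}={E,K}; candidates ⊆ {D,S}.
size 0: {}; under {} W still reaches {D,E,K,S} ∋ K.
{S}: W⊥K given {S} in G with W→· removed — back-door holds.

W→K: minimal back-door set {S}.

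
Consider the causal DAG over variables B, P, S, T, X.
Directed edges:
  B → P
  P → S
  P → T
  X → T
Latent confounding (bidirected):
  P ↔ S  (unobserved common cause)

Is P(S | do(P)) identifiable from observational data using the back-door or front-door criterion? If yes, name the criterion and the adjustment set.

P(S|do(P)): not identifiable (no BD/FD set).

desc(P)\{P}={S,T}; candidates ⊆ {B,X}.
P↔S: latent back-door arc(s) into P.
size 0: {}; under {} P still reaches {B,S} ∋ S.
size 1: {B}, {X}; under {B} P still reaches {S} ∋ S.
size 2: {B,X}; under {B,X} P still reaches {S} ∋ S.
P↔S cannot be blocked by any observed set — no back-door set.
No mediator lies on a directed P→…→S path.
Neither criterion identifies P(S|do(P)) in this graph.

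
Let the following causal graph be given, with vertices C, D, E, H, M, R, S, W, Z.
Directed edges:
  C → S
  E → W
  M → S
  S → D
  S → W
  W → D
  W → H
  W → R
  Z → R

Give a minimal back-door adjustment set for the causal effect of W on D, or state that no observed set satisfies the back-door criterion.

desc(W)\{W}={D,H,R}; candidates ⊆ {C,E,M,S,Z}.
size 0: {}; under {} W still reaches {C,D,E,M,S} ∋ D.
{S}: W⊥D given {S} in G with W→· removed — back-door holds.

W→D: minimal back-door set {S}.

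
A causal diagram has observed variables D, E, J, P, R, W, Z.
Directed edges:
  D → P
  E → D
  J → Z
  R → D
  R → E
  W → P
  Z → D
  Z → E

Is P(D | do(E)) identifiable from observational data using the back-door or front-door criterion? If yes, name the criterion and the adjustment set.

desc(E)\{E}={D,P}; candidates ⊆ {J,R,W,Z}.
size 0: {}; under {} E still reaches {D,J,P,R,Z} ∋ D.
size 1: {J}, {R}, {W} …(+1); under {J} E still reaches {D,P,R,Z} ∋ D.
{R,Z}: E⊥D given {R,Z} in G with E→· removed — back-door holds.
P(D|do(E)) = Σ_{R,Z} P(D|E,R,Z)·P(R,Z).

P(D|do(E)): backdoor, adjust for {R, Z}.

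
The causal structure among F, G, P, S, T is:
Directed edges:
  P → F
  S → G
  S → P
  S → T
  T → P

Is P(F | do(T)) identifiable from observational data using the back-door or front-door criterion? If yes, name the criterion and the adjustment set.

P(F|do(T)): backdoor, adjust for {S}.

desc(T)\{T}={F,P}; candidates ⊆ {G,S}.
size 0: {}; under {} T still reaches {F,G,P,S} ∋ F.
{S}: T⊥F given {S} in G with T→· removed — back-door holds.
P(F|do(T)) = Σ_{S} P(F|T,S)·P(S).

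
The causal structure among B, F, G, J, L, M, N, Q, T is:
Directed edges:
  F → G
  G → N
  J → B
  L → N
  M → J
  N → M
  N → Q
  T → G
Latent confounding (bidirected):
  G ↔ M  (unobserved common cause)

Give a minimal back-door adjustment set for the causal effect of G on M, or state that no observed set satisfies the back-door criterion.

desc(G)\{G}={B,J,M,N,Q}; candidates ⊆ {F,L,T}.
G↔M: latent back-door arc(s) into G.
size 0: {}; under {} G still reaches {B,F,J,M,T} ∋ M.
size 1: {F}, {L}, {T}; under {F} G still reaches {B,J,M,T} ∋ M.
size 2: {F,L}, {F,T}, {L,T}; under {F,L} G still reaches {B,J,M,T} ∋ M.
G↔M cannot be blocked by any observed set — no back-door set.

G→M: no observed back-door set.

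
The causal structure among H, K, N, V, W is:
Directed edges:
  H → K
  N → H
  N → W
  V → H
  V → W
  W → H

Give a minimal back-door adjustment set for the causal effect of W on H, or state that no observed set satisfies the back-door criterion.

desc(W)\{W}={H,K}; candidates ⊆ {N,V}.
size 0: {}; under {} W still reaches {H,K,N,V} ∋ H.
size 1: {N}, {V}; under {N} W still reaches {H,K,V} ∋ H.
{N,V}: W⊥H given {N,V} in G with W→· removed — back-door holds.

W→H: minimal back-door set {N, V}.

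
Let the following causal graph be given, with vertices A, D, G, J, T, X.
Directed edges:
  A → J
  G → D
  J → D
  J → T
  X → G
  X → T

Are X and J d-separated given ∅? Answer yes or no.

Yes — X ⊥ J | ∅.

Bayes-Ball from X | ∅ reaches {D,G,T}.
J ∉ reach(X|∅) ⇒ X ⊥ J | ∅.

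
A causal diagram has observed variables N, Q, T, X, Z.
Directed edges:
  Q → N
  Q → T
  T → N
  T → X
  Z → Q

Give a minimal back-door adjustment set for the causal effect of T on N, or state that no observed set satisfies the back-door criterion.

desc(T)\{T}={N,X}; candidates ⊆ {Q,Z}.
size 0: {}; under {} T still reaches {N,Q,Z} ∋ N.
{Q}: T⊥N given {Q} in G with T→· removed — back-door holds.

T→N: minimal back-door set {Q}.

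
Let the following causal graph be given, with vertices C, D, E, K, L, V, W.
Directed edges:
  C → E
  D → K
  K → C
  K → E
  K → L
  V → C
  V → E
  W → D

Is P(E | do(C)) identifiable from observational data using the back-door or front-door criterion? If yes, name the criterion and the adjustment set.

desc(C)\{C}={E}; candidates ⊆ {D,K,L,V,W}.
size 0: {}; under {} C still reaches {D,E,K,L,V,W} ∋ E.
size 1: {D}, {K}, {L} …(+2); under {D} C still reaches {E,K,L,V} ∋ E.
{K,V}: C⊥E given {K,V} in G with C→· removed — back-door holds.
P(E|do(C)) = Σ_{K,V} P(E|C,K,V)·P(K,V).

P(E|do(C)): backdoor, adjust for {K, V}.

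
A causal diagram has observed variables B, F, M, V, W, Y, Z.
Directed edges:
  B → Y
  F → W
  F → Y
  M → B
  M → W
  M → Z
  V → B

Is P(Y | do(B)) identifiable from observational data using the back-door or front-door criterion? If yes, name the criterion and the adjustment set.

desc(B)\{B}={Y}; candidates ⊆ {F,M,V,W,Z}.
∅: B⊥Y given ∅ in G with B→· removed — back-door holds.
P(Y|do(B)) = P(Y|B) — no adjustment needed.

P(Y|do(B)): backdoor, adjust for ∅.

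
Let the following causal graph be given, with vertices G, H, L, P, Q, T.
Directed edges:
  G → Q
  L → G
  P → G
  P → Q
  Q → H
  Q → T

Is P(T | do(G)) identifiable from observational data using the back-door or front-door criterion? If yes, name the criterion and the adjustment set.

P(T|do(G)): backdoor, adjust for {P}.

desc(G)\{G}={H,Q,T}; candidates ⊆ {L,P}.
size 0: {}; under {} G still reaches {H,L,P,Q,T} ∋ T.
{P}: G⊥T given {P} in G with G→· removed — back-door holds.
P(T|do(G)) = Σ_{P} P(T|G,P)·P(P).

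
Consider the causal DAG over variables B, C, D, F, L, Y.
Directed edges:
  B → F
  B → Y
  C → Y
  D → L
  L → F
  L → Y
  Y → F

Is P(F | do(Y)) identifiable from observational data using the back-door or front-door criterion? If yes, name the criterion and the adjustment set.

P(F|do(Y)): backdoor, adjust for {B, L}.

desc(Y)\{Y}={F}; candidates ⊆ {B,C,D,L}.
size 0: {}; under {} Y still reaches {B,C,D,F,L} ∋ F.
size 1: {B}, {C}, {D} …(+1); under {B} Y still reaches {C,D,F,L} ∋ F.
{B,L}: Y⊥F given {B,L} in G with Y→· removed — back-door holds.
P(F|do(Y)) = Σ_{B,L} P(F|Y,B,L)·P(B,L).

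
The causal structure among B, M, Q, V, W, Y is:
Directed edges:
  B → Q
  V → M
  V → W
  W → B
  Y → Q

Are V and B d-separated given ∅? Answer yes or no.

Bayes-Ball from V | ∅ reaches {B,M,Q,W}.
B ∈ reach(V|∅) ⇒ V ⊥̸ B | ∅.

No — V and B are d-connected given ∅.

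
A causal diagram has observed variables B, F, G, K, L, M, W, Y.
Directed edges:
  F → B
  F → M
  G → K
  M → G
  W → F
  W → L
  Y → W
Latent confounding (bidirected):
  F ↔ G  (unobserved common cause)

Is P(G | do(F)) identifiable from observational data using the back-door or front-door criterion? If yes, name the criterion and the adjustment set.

desc(F)\{F}={B,G,K,M}; candidates ⊆ {L,W,Y}.
F↔G: latent back-door arc(s) into F.
size 0: {}; under {} F still reaches {G,K,L,W,Y} ∋ G.
size 1: {L}, {W}, {Y}; under {L} F still reaches {G,K,W,Y} ∋ G.
size 2: {L,W}, {L,Y}, {W,Y}; under {L,W} F still reaches {G,K} ∋ G.
F↔G cannot be blocked by any observed set — no back-door set.
{M}: (i) intercepts every directed F→G path; (ii) no back-door F→{M}; (iii) {F} blocks every back-door {M}→G. Front-door holds.
P(G|do(F)) = Σ_{M} P(M|F) Σ_{F'} P(G|M,F')P(F').

P(G|do(F)): frontdoor, adjust for {M}.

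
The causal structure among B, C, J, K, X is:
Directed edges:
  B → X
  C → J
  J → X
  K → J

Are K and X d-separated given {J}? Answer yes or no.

Bayes-Ball from K | {J} reaches {C}.
X ∉ reach(K|{J}) ⇒ K ⊥ X | {J}.

Yes — K ⊥ X | {J}.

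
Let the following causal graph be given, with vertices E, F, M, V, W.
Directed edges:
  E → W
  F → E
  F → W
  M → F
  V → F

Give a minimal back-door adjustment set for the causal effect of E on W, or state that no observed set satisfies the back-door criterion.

desc(E)\{E}={W}; candidates ⊆ {F,M,V}.
size 0: {}; under {} E still reaches {F,M,V,W} ∋ W.
{F}: E⊥W given {F} in G with E→· removed — back-door holds.

E→W: minimal back-door set {F}.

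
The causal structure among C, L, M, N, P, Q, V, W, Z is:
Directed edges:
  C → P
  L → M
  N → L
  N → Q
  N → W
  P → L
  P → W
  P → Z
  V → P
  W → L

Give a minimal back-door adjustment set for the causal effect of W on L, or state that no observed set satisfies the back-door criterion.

W→L: minimal back-door set {N, P}.

desc(W)\{W}={L,M}; candidates ⊆ {C,N,P,Q,V,Z}.
size 0: {}; under {} W still reaches {C,L,M,N,P,Q,V,Z} ∋ L.
size 1: {C}, {N}, {P} …(+3); under {C} W still reaches {L,M,N,P,Q,V,Z} ∋ L.
{N,P}: W⊥L given {N,P} in G with W→· removed — back-door holds.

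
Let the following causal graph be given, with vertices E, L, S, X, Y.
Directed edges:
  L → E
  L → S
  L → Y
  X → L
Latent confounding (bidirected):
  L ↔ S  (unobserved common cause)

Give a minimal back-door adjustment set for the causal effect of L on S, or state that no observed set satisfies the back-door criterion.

L→S: no observed back-door set.

desc(L)\{L}={E,S,Y}; candidates ⊆ {X}.
L↔S: latent back-door arc(s) into L.
size 0: {}; under {} L still reaches {S,X} ∋ S.
size 1: {X}; under {X} L still reaches {S} ∋ S.
L↔S cannot be blocked by any observed set — no back-door set.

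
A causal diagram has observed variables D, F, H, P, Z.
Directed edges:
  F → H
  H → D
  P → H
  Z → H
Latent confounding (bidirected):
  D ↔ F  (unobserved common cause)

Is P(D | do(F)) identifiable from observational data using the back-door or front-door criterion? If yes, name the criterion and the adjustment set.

P(D|do(F)): frontdoor, adjust for {H}.

desc(F)\{F}={D,H}; candidates ⊆ {P,Z}.
F↔D: latent back-door arc(s) into F.
size 0: {}; under {} F still reaches {D} ∋ D.
size 1: {P}, {Z}; under {P} F still reaches {D} ∋ D.
size 2: {P,Z}; under {P,Z} F still reaches {D} ∋ D.
F↔D cannot be blocked by any observed set — no back-door set.
{H}: (i) intercepts every directed F→D path; (ii) no back-door F→{H}; (iii) {F} blocks every back-door {H}→D. Front-door holds.
P(D|do(F)) = Σ_{H} P(H|F) Σ_{F'} P(D|H,F')P(F').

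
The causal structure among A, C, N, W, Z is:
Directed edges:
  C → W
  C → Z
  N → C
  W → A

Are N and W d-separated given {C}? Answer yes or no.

Bayes-Ball from N | {C} reaches ∅.
W ∉ reach(N|{C}) ⇒ N ⊥ W | {C}.

Yes — N ⊥ W | {C}.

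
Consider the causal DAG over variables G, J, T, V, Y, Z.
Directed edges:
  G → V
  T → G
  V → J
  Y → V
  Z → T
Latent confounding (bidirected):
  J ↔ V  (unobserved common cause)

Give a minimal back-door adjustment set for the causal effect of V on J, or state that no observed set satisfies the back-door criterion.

desc(V)\{V}={J}; candidates ⊆ {G,T,Y,Z}.
V↔J: latent back-door arc(s) into V.
size 0: {}; under {} V still reaches {G,J,T,Y,Z} ∋ J.
size 1: {G}, {T}, {Y} …(+1); under {G} V still reaches {J,Y} ∋ J.
size 2: {G,T}, {G,Y}, {G,Z} …(+3); under {G,T} V still reaches {J,Y} ∋ J.
V↔J cannot be blocked by any observed set — no back-door set.

V→J: no observed back-door set.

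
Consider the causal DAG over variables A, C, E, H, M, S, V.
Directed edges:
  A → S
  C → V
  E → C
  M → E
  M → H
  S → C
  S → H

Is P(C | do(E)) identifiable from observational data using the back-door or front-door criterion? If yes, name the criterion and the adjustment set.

desc(E)\{E}={C,V}; candidates ⊆ {A,H,M,S}.
∅: E⊥C given ∅ in G with E→· removed — back-door holds.
P(C|do(E)) = P(C|E) — no adjustment needed.

P(C|do(E)): backdoor, adjust for ∅.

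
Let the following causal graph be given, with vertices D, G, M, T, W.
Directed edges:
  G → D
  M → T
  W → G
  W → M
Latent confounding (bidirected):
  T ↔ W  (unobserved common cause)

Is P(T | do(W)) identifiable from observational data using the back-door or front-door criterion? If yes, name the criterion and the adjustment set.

P(T|do(W)): frontdoor, adjust for {M}.

desc(W)\{W}={D,G,M,T}; candidates ⊆ {—}.
W↔T: latent back-door arc(s) into W.
size 0: {}; under {} W still reaches {T} ∋ T.
W↔T cannot be blocked by any observed set — no back-door set.
{M}: (i) intercepts every directed W→T path; (ii) no back-door W→{M}; (iii) {W} blocks every back-door {M}→T. Front-door holds.
P(T|do(W)) = Σ_{M} P(M|W) Σ_{W'} P(T|M,W')P(W').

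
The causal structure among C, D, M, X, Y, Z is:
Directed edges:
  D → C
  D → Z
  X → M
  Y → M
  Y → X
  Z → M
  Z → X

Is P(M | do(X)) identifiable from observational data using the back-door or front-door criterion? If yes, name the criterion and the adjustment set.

desc(X)\{X}={M}; candidates ⊆ {C,D,Y,Z}.
size 0: {}; under {} X still reaches {C,D,M,Y,Z} ∋ M.
size 1: {C}, {D}, {Y} …(+1); under {C} X still reaches {D,M,Y,Z} ∋ M.
{Y,Z}: X⊥M given {Y,Z} in G with X→· removed — back-door holds.
P(M|do(X)) = Σ_{Y,Z} P(M|X,Y,Z)·P(Y,Z).

P(M|do(X)): backdoor, adjust for {Y, Z}.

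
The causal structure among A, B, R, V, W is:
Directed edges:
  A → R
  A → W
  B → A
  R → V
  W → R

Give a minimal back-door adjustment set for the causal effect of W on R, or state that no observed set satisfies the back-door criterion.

desc(W)\{W}={R,V}; candidates ⊆ {A,B}.
size 0: {}; under {} W still reaches {A,B,R,V} ∋ R.
{A}: W⊥R given {A} in G with W→· removed — back-door holds.

W→R: minimal back-door set {A}.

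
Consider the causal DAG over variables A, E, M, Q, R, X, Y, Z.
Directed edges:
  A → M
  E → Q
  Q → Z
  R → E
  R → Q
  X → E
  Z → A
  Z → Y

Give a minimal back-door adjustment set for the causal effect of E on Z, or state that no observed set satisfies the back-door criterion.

E→Z: minimal back-door set {R}.

desc(E)\{E}={A,M,Q,Y,Z}; candidates ⊆ {R,X}.
size 0: {}; under {} E still reaches {A,M,Q,R,X,Y,Z} ∋ Z.
{R}: E⊥Z given {R} in G with E→· removed — back-door holds.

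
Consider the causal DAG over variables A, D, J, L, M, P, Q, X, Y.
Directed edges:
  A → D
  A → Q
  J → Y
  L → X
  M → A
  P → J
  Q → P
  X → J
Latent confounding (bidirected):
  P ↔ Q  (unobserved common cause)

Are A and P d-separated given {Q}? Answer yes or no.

Bayes-Ball from A | {Q} reaches {D,J,M,P,Y}.
P ∈ reach(A|{Q}) ⇒ A ⊥̸ P | {Q}.

No — A and P are d-connected given {Q}.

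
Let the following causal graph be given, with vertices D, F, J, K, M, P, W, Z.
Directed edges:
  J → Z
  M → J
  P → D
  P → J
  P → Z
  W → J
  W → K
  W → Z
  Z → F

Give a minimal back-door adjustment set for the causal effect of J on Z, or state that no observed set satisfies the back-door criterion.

desc(J)\{J}={F,Z}; candidates ⊆ {D,K,M,P,W}.
size 0: {}; under {} J still reaches {D,F,K,M,P,W,Z} ∋ Z.
size 1: {D}, {K}, {M} …(+2); under {D} J still reaches {F,K,M,P,W,Z} ∋ Z.
{P,W}: J⊥Z given {P,W} in G with J→· removed — back-door holds.

J→Z: minimal back-door set {P, W}.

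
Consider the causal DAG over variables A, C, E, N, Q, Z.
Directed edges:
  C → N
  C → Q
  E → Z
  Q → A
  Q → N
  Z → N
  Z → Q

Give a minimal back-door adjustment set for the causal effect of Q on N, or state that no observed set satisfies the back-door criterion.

desc(Q)\{Q}={A,N}; candidates ⊆ {C,E,Z}.
size 0: {}; under {} Q still reaches {C,E,N,Z} ∋ N.
size 1: {C}, {E}, {Z}; under {C} Q still reaches {E,N,Z} ∋ N.
{C,Z}: Q⊥N given {C,Z} in G with Q→· removed — back-door holds.

Q→N: minimal back-door set {C, Z}.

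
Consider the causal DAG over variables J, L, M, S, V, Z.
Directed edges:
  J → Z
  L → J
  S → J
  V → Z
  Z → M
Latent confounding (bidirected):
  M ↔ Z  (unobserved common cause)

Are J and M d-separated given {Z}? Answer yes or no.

Bayes-Ball from J | {Z} reaches {L,M,S,V}.
M ∈ reach(J|{Z}) ⇒ J ⊥̸ M | {Z}.

No — J and M are d-connected given {Z}.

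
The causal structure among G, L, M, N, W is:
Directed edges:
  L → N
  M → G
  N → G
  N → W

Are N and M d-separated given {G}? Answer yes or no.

Bayes-Ball from N | {G} reaches {L,M,W}.
M ∈ reach(N|{G}) ⇒ N ⊥̸ M | {G}.

No — N and M are d-connected given {G}.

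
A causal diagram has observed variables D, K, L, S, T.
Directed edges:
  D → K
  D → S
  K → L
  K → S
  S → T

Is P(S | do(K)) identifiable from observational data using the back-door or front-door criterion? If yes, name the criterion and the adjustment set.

P(S|do(K)): backdoor, adjust for {D}.

desc(K)\{K}={L,S,T}; candidates ⊆ {D}.
size 0: {}; under {} K still reaches {D,S,T} ∋ S.
{D}: K⊥S given {D} in G with K→· removed — back-door holds.
P(S|do(K)) = Σ_{D} P(S|K,D)·P(D).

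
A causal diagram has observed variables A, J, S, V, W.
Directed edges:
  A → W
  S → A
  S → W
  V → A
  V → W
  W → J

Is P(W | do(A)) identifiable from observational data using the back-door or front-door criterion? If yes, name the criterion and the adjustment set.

desc(A)\{A}={J,W}; candidates ⊆ {S,V}.
size 0: {}; under {} A still reaches {J,S,V,W} ∋ W.
size 1: {S}, {V}; under {S} A still reaches {J,V,W} ∋ W.
{S,V}: A⊥W given {S,V} in G with A→· removed — back-door holds.
P(W|do(A)) = Σ_{S,V} P(W|A,S,V)·P(S,V).

P(W|do(A)): backdoor, adjust for {S, V}.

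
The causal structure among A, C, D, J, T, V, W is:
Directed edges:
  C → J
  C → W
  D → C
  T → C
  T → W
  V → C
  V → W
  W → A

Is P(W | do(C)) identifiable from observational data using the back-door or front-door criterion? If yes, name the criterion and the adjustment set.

desc(C)\{C}={A,J,W}; candidates ⊆ {D,T,V}.
size 0: {}; under {} C still reaches {A,D,T,V,W} ∋ W.
size 1: {D}, {T}, {V}; under {D} C still reaches {A,T,V,W} ∋ W.
{T,V}: C⊥W given {T,V} in G with C→· removed — back-door holds.
P(W|do(C)) = Σ_{T,V} P(W|C,T,V)·P(T,V).

P(W|do(C)): backdoor, adjust for {T, V}.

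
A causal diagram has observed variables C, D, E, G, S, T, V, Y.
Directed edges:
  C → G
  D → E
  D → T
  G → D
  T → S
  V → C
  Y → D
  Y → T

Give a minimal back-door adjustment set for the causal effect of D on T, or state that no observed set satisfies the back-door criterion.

D→T: minimal back-door set {Y}.

desc(D)\{D}={E,S,T}; candidates ⊆ {C,G,V,Y}.
size 0: {}; under {} D still reaches {C,G,S,T,V,Y} ∋ T.
{Y}: D⊥T given {Y} in G with D→· removed — back-door holds.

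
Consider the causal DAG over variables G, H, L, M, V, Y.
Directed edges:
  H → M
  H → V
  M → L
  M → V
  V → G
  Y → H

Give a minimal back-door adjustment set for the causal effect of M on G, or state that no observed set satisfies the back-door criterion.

M→G: minimal back-door set {H}.

desc(M)\{M}={G,L,V}; candidates ⊆ {H,Y}.
size 0: {}; under {} M still reaches {G,H,V,Y} ∋ G.
{H}: M⊥G given {H} in G with M→· removed — back-door holds.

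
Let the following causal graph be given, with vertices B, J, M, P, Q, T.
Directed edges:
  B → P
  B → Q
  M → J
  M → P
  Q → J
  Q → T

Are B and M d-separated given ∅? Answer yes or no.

Yes — B ⊥ M | ∅.

Bayes-Ball from B | ∅ reaches {J,P,Q,T}.
M ∉ reach(B|∅) ⇒ B ⊥ M | ∅.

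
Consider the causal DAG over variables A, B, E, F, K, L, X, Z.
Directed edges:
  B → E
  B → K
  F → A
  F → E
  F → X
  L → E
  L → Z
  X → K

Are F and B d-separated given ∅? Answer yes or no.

Yes — F ⊥ B | ∅.

Bayes-Ball from F | ∅ reaches {A,E,K,X}.
B ∉ reach(F|∅) ⇒ F ⊥ B | ∅.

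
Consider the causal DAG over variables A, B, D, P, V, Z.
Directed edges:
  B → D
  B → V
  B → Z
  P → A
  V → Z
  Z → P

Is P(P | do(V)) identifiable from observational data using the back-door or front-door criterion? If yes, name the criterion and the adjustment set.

desc(V)\{V}={A,P,Z}; candidates ⊆ {B,D}.
size 0: {}; under {} V still reaches {A,B,D,P,Z} ∋ P.
{B}: V⊥P given {B} in G with V→· removed — back-door holds.
P(P|do(V)) = Σ_{B} P(P|V,B)·P(B).

P(P|do(V)): backdoor, adjust for {B}.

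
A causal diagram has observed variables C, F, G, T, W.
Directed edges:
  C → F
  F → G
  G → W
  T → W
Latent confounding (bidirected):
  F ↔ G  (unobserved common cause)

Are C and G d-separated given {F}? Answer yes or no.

No — C and G are d-connected given {F}.

Bayes-Ball from C | {F} reaches {G,W}.
G ∈ reach(C|{F}) ⇒ C ⊥̸ G | {F}.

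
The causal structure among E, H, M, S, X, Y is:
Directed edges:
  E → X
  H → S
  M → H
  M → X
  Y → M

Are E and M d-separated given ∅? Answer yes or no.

Yes — E ⊥ M | ∅.

Bayes-Ball from E | ∅ reaches {X}.
M ∉ reach(E|∅) ⇒ E ⊥ M | ∅.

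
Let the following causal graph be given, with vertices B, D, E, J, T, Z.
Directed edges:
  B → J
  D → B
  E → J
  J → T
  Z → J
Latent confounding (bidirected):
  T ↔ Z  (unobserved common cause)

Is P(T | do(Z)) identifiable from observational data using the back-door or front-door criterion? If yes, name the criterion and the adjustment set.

P(T|do(Z)): frontdoor, adjust for {J}.

desc(Z)\{Z}={J,T}; candidates ⊆ {B,D,E}.
Z↔T: latent back-door arc(s) into Z.
size 0: {}; under {} Z still reaches {T} ∋ T.
size 1: {B}, {D}, {E}; under {B} Z still reaches {T} ∋ T.
size 2: {B,D}, {B,E}, {D,E}; under {B,D} Z still reaches {T} ∋ T.
Z↔T cannot be blocked by any observed set — no back-door set.
{J}: (i) intercepts every directed Z→T path; (ii) no back-door Z→{J}; (iii) {Z} blocks every back-door {J}→T. Front-door holds.
P(T|do(Z)) = Σ_{J} P(J|Z) Σ_{Z'} P(T|J,Z')P(Z').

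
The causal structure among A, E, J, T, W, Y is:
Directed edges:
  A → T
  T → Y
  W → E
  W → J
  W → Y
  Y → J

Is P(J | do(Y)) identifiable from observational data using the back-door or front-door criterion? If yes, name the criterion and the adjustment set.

P(J|do(Y)): backdoor, adjust for {W}.

desc(Y)\{Y}={J}; candidates ⊆ {A,E,T,W}.
size 0: {}; under {} Y still reaches {A,E,J,T,W} ∋ J.
{W}: Y⊥J given {W} in G with Y→· removed — back-door holds.
P(J|do(Y)) = Σ_{W} P(J|Y,W)·P(W).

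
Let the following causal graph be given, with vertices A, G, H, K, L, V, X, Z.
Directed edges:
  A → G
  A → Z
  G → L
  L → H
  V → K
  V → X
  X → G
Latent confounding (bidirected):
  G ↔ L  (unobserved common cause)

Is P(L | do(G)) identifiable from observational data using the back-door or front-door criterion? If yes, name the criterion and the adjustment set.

P(L|do(G)): not identifiable (no BD/FD set).

desc(G)\{G}={H,L}; candidates ⊆ {A,K,V,X,Z}.
G↔L: latent back-door arc(s) into G.
size 0: {}; under {} G still reaches {A,H,K,L,V,X,Z} ∋ L.
size 1: {A}, {K}, {V} …(+2); under {A} G still reaches {H,K,L,V,X} ∋ L.
size 2: {A,K}, {A,V}, {A,X} …(+7); under {A,K} G still reaches {H,L,V,X} ∋ L.
G↔L cannot be blocked by any observed set — no back-door set.
No mediator lies on a directed G→…→L path.
Neither criterion identifies P(L|do(G)) in this graph.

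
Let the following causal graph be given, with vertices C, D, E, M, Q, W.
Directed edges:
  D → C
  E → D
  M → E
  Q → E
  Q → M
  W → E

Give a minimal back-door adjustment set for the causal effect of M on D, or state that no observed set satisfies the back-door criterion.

M→D: minimal back-door set {Q}.

desc(M)\{M}={C,D,E}; candidates ⊆ {Q,W}.
size 0: {}; under {} M still reaches {C,D,E,Q} ∋ D.
{Q}: M⊥D given {Q} in G with M→· removed — back-door holds.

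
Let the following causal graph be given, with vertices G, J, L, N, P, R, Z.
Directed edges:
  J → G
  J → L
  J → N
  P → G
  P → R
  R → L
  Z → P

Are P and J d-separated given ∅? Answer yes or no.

Yes — P ⊥ J | ∅.

Bayes-Ball from P | ∅ reaches {G,L,R,Z}.
J ∉ reach(P|∅) ⇒ P ⊥ J | ∅.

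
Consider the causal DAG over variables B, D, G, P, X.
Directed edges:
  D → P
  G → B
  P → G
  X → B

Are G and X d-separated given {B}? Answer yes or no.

Bayes-Ball from G | {B} reaches {D,P,X}.
X ∈ reach(G|{B}) ⇒ G ⊥̸ X | {B}.

No — G and X are d-connected given {B}.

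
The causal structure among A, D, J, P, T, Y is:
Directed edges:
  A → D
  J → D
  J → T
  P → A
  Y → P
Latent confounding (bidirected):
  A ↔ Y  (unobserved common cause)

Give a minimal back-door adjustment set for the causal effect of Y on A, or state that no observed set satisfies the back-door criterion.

desc(Y)\{Y}={A,D,P}; candidates ⊆ {J,T}.
Y↔A: latent back-door arc(s) into Y.
size 0: {}; under {} Y still reaches {A,D} ∋ A.
size 1: {J}, {T}; under {J} Y still reaches {A,D} ∋ A.
size 2: {J,T}; under {J,T} Y still reaches {A,D} ∋ A.
Y↔A cannot be blocked by any observed set — no back-door set.

Y→A: no observed back-door set.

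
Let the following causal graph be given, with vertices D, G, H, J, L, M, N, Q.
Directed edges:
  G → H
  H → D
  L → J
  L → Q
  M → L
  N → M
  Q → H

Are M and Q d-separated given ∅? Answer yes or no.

Bayes-Ball from M | ∅ reaches {D,H,J,L,N,Q}.
Q ∈ reach(M|∅) ⇒ M ⊥̸ Q | ∅.

No — M and Q are d-connected given ∅.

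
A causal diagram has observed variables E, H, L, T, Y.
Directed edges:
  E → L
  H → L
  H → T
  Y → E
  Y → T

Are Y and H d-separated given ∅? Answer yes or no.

Yes — Y ⊥ H | ∅.

Bayes-Ball from Y | ∅ reaches {E,L,T}.
H ∉ reach(Y|∅) ⇒ Y ⊥ H | ∅.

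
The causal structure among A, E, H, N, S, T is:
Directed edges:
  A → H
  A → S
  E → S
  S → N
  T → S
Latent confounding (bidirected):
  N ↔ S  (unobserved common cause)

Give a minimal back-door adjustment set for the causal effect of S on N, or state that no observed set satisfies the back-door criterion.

desc(S)\{S}={N}; candidates ⊆ {A,E,H,T}.
S↔N: latent back-door arc(s) into S.
size 0: {}; under {} S still reaches {A,E,H,N,T} ∋ N.
size 1: {A}, {E}, {H} …(+1); under {A} S still reaches {E,N,T} ∋ N.
size 2: {A,E}, {A,H}, {A,T} …(+3); under {A,E} S still reaches {N,T} ∋ N.
S↔N cannot be blocked by any observed set — no back-door set.

S→N: no observed back-door set.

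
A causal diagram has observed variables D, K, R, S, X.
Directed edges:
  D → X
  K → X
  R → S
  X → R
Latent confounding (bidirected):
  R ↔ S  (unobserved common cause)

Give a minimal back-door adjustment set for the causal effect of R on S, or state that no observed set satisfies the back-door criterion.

desc(R)\{R}={S}; candidates ⊆ {D,K,X}.
R↔S: latent back-door arc(s) into R.
size 0: {}; under {} R still reaches {D,K,S,X} ∋ S.
size 1: {D}, {K}, {X}; under {D} R still reaches {K,S,X} ∋ S.
size 2: {D,K}, {D,X}, {K,X}; under {D,K} R still reaches {S,X} ∋ S.
R↔S cannot be blocked by any observed set — no back-door set.

R→S: no observed back-door set.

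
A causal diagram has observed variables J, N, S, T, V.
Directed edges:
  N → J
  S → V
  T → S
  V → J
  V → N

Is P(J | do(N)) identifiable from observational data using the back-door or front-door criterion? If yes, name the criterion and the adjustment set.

P(J|do(N)): backdoor, adjust for {V}.

desc(N)\{N}={J}; candidates ⊆ {S,T,V}.
size 0: {}; under {} N still reaches {J,S,T,V} ∋ J.
{V}: N⊥J given {V} in G with N→· removed — back-door holds.
P(J|do(N)) = Σ_{V} P(J|N,V)·P(V).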